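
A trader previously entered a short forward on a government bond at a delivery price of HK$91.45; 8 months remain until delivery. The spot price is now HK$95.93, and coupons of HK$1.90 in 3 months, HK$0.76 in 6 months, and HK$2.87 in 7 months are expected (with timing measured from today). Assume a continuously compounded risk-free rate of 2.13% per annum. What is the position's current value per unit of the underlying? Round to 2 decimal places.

-HK$0.29

PV(remaining coupons) I = 1.90·e^(−0.0213·3/12) + 0.76·e^(−0.0213·6/12) + 2.87·e^(−0.0213·7/12) = 5.4764
Current forward F = (S − I)·e^(rT) = (95.93 − 5.4764)·e^(0.0213·8/12) = 90.4536 × 1.014301 = 91.7472
Value (long) = (F − K)·e^(−rT) = (91.7472 − 91.45) × 0.985900 = 0.2930
Short position value = −(long value) = -HK$0.29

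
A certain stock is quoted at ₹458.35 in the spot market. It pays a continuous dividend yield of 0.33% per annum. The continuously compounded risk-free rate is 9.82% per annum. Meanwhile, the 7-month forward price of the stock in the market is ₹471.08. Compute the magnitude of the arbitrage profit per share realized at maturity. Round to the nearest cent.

Fair forward: F* = S·e^(carry·T), with carry = (r − q) = 0.0982 − 0.0033 = 0.0949
F* = 458.35 · e^(0.0949 × 7/12) = 458.35 · e^0.055358 = 458.35 × 1.056919 = ₹484.4388
Market ₹471.08 < fair ₹484.4388: forward underpriced → reverse cash-and-carry (short spot, go long the forward).
At maturity, profit = |F_mkt − F*| = |471.08 − 484.4388| = ₹13.36 per share

₹13.36 per share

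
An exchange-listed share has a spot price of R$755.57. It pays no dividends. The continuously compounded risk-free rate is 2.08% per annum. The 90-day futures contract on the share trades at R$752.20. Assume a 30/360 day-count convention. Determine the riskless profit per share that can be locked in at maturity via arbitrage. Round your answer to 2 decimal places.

R$7.31 per share

Fair futures: F* = S·e^(carry·T), with carry = r = 0.0208
F* = 755.57 · e^(0.0208 × 90/360) = 755.57 · e^0.005200 = 755.57 × 1.005214 = R$759.5095
Market R$752.20 < fair R$759.5095: forward underpriced → reverse cash-and-carry (short spot, go long the forward).
At maturity, profit = |F_mkt − F*| = |752.20 − 759.5095| = R$7.31 per share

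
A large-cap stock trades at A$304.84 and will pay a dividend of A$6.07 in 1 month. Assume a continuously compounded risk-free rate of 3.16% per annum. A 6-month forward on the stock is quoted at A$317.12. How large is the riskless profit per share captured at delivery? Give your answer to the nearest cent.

PV(dividends) I = 6.07·e^(−0.0316·1/12) = 6.0540
Fair forward F* = (S − I)·e^(rT) = (304.84 − 6.0540)·e^0.015800 = 298.7860 × 1.015925 = 303.5442
Market A$317.12 > fair 303.5442: forward overpriced → cash-and-carry (borrow at r, buy the stock and collect the dividends, short the forward).
Profit at T = |F_mkt − F*| = |317.12 − 303.5442| = A$13.58 per share

A$13.58 per share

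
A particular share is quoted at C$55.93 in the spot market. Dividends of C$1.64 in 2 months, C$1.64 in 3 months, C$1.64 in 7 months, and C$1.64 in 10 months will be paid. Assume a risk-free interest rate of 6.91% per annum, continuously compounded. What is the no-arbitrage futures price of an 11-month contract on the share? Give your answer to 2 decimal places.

C$52.82

PV(dividends) I = 1.64·e^(−0.0691·2/12) + 1.64·e^(−0.0691·3/12) + 1.64·e^(−0.0691·7/12) + 1.64·e^(−0.0691·10/12)
I = 1.6212 + 1.6119 + 1.5752 + 1.5482 = 6.3565
F = (S − I)·e^(rT) = (55.93 − 6.3565) · e^(0.0691·11/12)
= 49.5735 · e^0.063342 = 49.5735 × 1.065391 = C$52.82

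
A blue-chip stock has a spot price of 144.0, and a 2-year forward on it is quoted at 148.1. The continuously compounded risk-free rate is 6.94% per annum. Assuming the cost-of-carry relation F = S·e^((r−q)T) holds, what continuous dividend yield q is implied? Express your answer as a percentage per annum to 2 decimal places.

5.54%

From F = S·e^((r−q)T): (r − q) = ln(F/S)/T
ln(148.1/144.0) = ln(1.028472) = 0.028074
(r − q) = 0.028074 / (2) = 0.014037
q = r − ln(F/S)/T = 0.0694 − 0.014037 = 0.055363
q = 5.54%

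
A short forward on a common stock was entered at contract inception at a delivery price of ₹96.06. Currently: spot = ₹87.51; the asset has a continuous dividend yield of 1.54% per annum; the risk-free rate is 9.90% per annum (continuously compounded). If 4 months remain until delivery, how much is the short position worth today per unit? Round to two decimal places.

₹5.88

Current fair forward for the remaining 4 months: F = S·e^((r − q)·T), (r − q) = 0.0990 − 0.0154 = 0.0836
F = 87.51 · e^(0.0836 × 4/12) = 87.51 × 1.028259 = 89.9829
Value of long forward = (F − K)·e^(−rT) = (89.9829 − 96.06) · e^(−0.0990·4/12)
= -6.0771 × 0.967539 = -5.88
Short position value = −(long value) = ₹5.88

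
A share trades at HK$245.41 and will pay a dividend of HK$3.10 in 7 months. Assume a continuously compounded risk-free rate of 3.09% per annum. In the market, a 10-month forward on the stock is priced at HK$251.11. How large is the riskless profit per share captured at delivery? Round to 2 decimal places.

PV(dividends) I = 3.10·e^(−0.0309·7/12) = 3.0446
Fair forward F* = (S − I)·e^(rT) = (245.41 − 3.0446)·e^0.025750 = 242.3654 × 1.026084 = 248.6873
Market HK$251.11 > fair 248.6873: forward overpriced → cash-and-carry (borrow at r, buy the stock and collect the dividends, short the forward).
Profit at T = |F_mkt − F*| = |251.11 − 248.6873| = HK$2.42 per share

HK$2.42 per share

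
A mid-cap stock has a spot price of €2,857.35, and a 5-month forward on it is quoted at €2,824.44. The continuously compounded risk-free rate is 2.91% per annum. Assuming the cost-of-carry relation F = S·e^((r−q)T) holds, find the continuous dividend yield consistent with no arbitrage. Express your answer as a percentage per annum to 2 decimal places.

5.69%

From F = S·e^((r−q)T): (r − q) = ln(F/S)/T
ln(2824.44/2857.35) = ln(0.988482) = -0.011585
(r − q) = -0.011585 / (5/12) = -0.027804
q = r − ln(F/S)/T = 0.0291 + 0.027804 = 0.056904
q = 5.69%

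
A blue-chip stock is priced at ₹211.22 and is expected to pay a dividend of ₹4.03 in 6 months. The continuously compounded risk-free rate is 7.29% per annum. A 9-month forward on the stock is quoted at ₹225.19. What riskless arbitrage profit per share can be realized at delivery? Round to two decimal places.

PV(dividends) I = 4.03·e^(−0.0729·6/12) = 3.8858
Fair forward F* = (S − I)·e^(rT) = (211.22 − 3.8858)·e^0.054675 = 207.3342 × 1.056197 = 218.9858
Market ₹225.19 > fair 218.9858: forward overpriced → cash-and-carry (borrow at r, buy the stock and collect the dividends, short the forward).
Profit at T = |F_mkt − F*| = |225.19 − 218.9858| = ₹6.20 per share

₹6.20 per share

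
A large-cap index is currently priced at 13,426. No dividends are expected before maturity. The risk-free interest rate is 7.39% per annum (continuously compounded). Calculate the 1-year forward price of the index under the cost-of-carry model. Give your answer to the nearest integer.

F = S·e^(rT) = 13426 · e^(0.0739 × 1)
= 13426 · e^0.073900 = 13426 × 1.076699
F = 14,456

14,456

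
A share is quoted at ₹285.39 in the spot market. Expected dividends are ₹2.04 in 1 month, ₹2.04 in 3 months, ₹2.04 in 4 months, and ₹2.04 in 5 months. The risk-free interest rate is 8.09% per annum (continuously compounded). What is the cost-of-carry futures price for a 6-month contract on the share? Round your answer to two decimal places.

₹288.86

PV(dividends) I = 2.04·e^(−0.0809·1/12) + 2.04·e^(−0.0809·3/12) + 2.04·e^(−0.0809·4/12) + 2.04·e^(−0.0809·5/12)
I = 2.0263 + 1.9992 + 1.9857 + 1.9724 = 7.9836
F = (S − I)·e^(rT) = (285.39 − 7.9836) · e^(0.0809·6/12)
= 277.4064 · e^0.040450 = 277.4064 × 1.041279 = ₹288.86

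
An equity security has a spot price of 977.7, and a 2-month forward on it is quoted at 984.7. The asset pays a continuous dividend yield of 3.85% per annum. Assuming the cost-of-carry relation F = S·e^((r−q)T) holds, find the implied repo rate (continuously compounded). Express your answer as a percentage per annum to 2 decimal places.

8.13%

From F = S·e^((r−q)T): (r − q) = ln(F/S)/T
ln(984.7/977.7) = ln(1.007160) = 0.007134
(r − q) = 0.007134 / (2/12) = 0.042804
r = ln(F/S)/T + q = 0.042804 + 0.0385 = 0.081304
r = 8.13%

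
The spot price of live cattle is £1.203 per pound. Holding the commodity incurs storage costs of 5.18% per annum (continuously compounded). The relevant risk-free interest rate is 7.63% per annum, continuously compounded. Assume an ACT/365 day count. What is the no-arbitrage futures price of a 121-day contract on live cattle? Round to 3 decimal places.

£1.255 per pound

Net carry = r + u − y = 0.0763 + 0.0518 − 0.0000 = 0.1281
F = S·e^((r+u−y)T) = 1.203 · e^(0.1281 × 121/365) = 1.203 · e^0.042466
= 1.203 × 1.043381 = £1.255 per pound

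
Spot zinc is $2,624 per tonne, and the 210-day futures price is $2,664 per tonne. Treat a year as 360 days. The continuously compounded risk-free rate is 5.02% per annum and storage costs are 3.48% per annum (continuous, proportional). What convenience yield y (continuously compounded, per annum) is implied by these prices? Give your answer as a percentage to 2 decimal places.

F = S·e^((r+u−y)T) ⇒ (r+u−y) = ln(F/S)/T
ln(2664/2624) = 0.015129; /T ⇒ 0.025935
y = r + u − ln(F/S)/T = 0.0502 + 0.0348 − 0.025935 = 0.059065
y = 5.91%

5.91%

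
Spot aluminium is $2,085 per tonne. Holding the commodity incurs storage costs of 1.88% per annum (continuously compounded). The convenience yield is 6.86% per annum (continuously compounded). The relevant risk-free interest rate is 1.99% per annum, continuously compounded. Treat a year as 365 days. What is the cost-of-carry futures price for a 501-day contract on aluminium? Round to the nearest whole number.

Net carry = r + u − y = 0.0199 + 0.0188 − 0.0686 = -0.0299
F = S·e^((r+u−y)T) = 2085 · e^(-0.0299 × 501/365) = 2085 · e^-0.041041
= 2085 × 0.959790 = $2,001 per tonne

$2,001 per tonne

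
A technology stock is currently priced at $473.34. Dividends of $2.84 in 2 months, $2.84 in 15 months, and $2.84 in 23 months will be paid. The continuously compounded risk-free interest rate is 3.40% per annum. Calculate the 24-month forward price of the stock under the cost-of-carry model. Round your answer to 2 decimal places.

PV(dividends) I = 2.84·e^(−0.0340·2/12) + 2.84·e^(−0.0340·15/12) + 2.84·e^(−0.0340·23/12)
I = 2.8240 + 2.7218 + 2.6608 = 8.2066
F = (S − I)·e^(rT) = (473.34 − 8.2066) · e^(0.0340·24/12)
= 465.1334 · e^0.068000 = 465.1334 × 1.070365 = $497.86

$497.86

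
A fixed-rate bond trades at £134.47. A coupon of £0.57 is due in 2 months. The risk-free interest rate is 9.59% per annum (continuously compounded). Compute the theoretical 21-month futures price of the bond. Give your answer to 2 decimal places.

£158.38

PV(coupons) I = 0.57·e^(−0.0959·2/12)
I = 0.5610
F = (S − I)·e^(rT) = (134.47 − 0.5610) · e^(0.0959·21/12)
= 133.9090 · e^0.167825 = 133.9090 × 1.182730 = £158.38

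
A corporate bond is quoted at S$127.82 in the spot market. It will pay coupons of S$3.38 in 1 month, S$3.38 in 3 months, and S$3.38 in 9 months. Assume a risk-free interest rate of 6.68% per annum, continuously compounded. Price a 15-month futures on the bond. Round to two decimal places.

S$128.19

PV(coupons) I = 3.38·e^(−0.0668·1/12) + 3.38·e^(−0.0668·3/12) + 3.38·e^(−0.0668·9/12)
I = 3.3612 + 3.3240 + 3.2148 = 9.9000
F = (S − I)·e^(rT) = (127.82 − 9.9000) · e^(0.0668·15/12)
= 117.9200 · e^0.083500 = 117.9200 × 1.087085 = S$128.19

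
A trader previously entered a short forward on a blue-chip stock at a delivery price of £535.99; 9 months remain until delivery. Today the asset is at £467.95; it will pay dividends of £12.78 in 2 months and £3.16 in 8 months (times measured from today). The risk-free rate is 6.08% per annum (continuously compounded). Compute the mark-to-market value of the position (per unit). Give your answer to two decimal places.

PV(remaining dividends) I = 12.78·e^(−0.0608·2/12) + 3.16·e^(−0.0608·8/12) = 15.6856
Current forward F = (S − I)·e^(rT) = (467.95 − 15.6856)·e^(0.0608·9/12) = 452.2644 × 1.046656 = 473.3652
Value (long) = (F − K)·e^(−rT) = (473.3652 − 535.99) × 0.955424 = -59.8332
Short position value = −(long value) = £59.83

£59.83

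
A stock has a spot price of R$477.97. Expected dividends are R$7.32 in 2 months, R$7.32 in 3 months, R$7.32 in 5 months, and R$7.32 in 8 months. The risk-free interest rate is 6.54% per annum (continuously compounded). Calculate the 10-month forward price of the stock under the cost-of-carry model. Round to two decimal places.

R$474.57

PV(dividends) I = 7.32·e^(−0.0654·2/12) + 7.32·e^(−0.0654·3/12) + 7.32·e^(−0.0654·5/12) + 7.32·e^(−0.0654·8/12)
I = 7.2406 + 7.2013 + 7.1232 + 7.0077 = 28.5728
F = (S − I)·e^(rT) = (477.97 − 28.5728) · e^(0.0654·10/12)
= 449.3972 · e^0.054500 = 449.3972 × 1.056012 = R$474.57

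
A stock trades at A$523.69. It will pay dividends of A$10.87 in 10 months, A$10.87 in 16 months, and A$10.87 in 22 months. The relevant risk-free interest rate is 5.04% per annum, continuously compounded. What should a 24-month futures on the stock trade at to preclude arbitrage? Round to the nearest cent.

A$545.50

PV(dividends) I = 10.87·e^(−0.0504·10/12) + 10.87·e^(−0.0504·16/12) + 10.87·e^(−0.0504·22/12)
I = 10.4229 + 10.1635 + 9.9106 = 30.4970
F = (S − I)·e^(rT) = (523.69 − 30.4970) · e^(0.0504·24/12)
= 493.1930 · e^0.100800 = 493.1930 × 1.106055 = A$545.50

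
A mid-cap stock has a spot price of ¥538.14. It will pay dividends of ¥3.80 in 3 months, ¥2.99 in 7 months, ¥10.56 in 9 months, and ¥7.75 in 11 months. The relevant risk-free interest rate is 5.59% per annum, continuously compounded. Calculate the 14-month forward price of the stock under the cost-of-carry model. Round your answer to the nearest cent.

¥548.65

PV(dividends) I = 3.80·e^(−0.0559·3/12) + 2.99·e^(−0.0559·7/12) + 10.56·e^(−0.0559·9/12) + 7.75·e^(−0.0559·11/12)
I = 3.7473 + 2.8941 + 10.1264 + 7.3629 = 24.1307
F = (S − I)·e^(rT) = (538.14 − 24.1307) · e^(0.0559·14/12)
= 514.0093 · e^0.065217 = 514.0093 × 1.067391 = ¥548.65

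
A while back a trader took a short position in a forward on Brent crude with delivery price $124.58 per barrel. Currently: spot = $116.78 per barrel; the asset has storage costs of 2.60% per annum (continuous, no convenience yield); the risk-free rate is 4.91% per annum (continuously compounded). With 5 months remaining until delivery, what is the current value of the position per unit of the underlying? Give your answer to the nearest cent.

Current fair forward for the remaining 5 months: F = S·e^((r + u)·T), (r + u) = 0.0491 + 0.0260 = 0.0751
F = 116.78 · e^(0.0751 × 5/12) = 116.78 × 1.031786 = 120.4920
Value of long forward = (F − K)·e^(−rT) = (120.4920 − 124.58) · e^(−0.0491·5/12)
= -4.0880 × 0.979750 = -4.01
Short position value = −(long value) = $4.01

$4.01 per barrel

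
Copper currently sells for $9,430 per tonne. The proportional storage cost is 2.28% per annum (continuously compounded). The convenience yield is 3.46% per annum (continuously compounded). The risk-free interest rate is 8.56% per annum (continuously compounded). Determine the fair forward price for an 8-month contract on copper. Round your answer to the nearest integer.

$9,906 per tonne

Net carry = r + u − y = 0.0856 + 0.0228 − 0.0346 = 0.0738
F = S·e^((r+u−y)T) = 9430 · e^(0.0738 × 8/12) = 9430 · e^0.049200
= 9430 × 1.050430 = $9,906 per tonne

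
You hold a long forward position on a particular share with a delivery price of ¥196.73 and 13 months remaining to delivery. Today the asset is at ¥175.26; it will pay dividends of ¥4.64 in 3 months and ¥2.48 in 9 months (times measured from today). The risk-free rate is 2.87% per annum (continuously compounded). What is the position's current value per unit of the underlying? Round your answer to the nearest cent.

-¥22.48

PV(remaining dividends) I = 4.64·e^(−0.0287·3/12) + 2.48·e^(−0.0287·9/12) = 7.0340
Current forward F = (S − I)·e^(rT) = (175.26 − 7.0340)·e^(0.0287·13/12) = 168.2260 × 1.031580 = 173.5386
Value (long) = (F − K)·e^(−rT) = (173.5386 − 196.73) × 0.969387 = -22.4814
Value = -¥22.48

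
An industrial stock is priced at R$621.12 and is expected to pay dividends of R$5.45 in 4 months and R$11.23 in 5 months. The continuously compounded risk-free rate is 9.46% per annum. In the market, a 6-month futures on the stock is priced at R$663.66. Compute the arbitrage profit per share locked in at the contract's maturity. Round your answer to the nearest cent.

R$29.31 per share

PV(dividends) I = 5.45·e^(−0.0946·4/12) + 11.23·e^(−0.0946·5/12) = 16.0768
Fair futures F* = (S − I)·e^(rT) = (621.12 − 16.0768)·e^0.047300 = 605.0432 × 1.048436 = 634.3491
Market R$663.66 > fair 634.3491: forward overpriced → cash-and-carry (borrow at r, buy the stock and collect the dividends, short the forward).
Profit at T = |F_mkt − F*| = |663.66 − 634.3491| = R$29.31 per share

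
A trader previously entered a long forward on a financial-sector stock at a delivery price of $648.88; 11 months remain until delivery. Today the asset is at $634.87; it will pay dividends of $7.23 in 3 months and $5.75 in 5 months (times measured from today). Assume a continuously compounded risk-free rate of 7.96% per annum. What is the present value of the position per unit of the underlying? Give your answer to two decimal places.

PV(remaining dividends) I = 7.23·e^(−0.0796·3/12) + 5.75·e^(−0.0796·5/12) = 12.6500
Current forward F = (S − I)·e^(rT) = (634.87 − 12.6500)·e^(0.0796·11/12) = 622.2200 × 1.075695 = 669.3189
Value (long) = (F − K)·e^(−rT) = (669.3189 − 648.88) × 0.929632 = 19.0007
Value = $19.00

$19.00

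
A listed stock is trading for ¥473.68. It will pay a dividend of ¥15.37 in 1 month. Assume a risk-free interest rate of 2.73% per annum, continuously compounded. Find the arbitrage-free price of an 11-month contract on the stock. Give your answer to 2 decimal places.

PV(dividends) I = 15.37·e^(−0.0273·1/12)
I = 15.3351
F = (S − I)·e^(rT) = (473.68 − 15.3351) · e^(0.0273·11/12)
= 458.3449 · e^0.025025 = 458.3449 × 1.025341 = ¥469.96

¥469.96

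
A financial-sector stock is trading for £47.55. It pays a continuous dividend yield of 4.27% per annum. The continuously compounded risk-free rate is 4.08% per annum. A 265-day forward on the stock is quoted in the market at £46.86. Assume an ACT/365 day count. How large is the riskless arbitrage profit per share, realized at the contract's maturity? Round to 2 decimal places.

£0.62 per share

Fair forward: F* = S·e^(carry·T), with carry = (r − q) = 0.0408 − 0.0427 = -0.0019
F* = 47.55 · e^(-0.0019 × 265/365) = 47.55 · e^-0.001379 = 47.55 × 0.998622 = £47.4845
Market £46.86 < fair £47.4845: forward underpriced → reverse cash-and-carry (short spot, go long the forward).
At maturity, profit = |F_mkt − F*| = |46.86 − 47.4845| = £0.62 per share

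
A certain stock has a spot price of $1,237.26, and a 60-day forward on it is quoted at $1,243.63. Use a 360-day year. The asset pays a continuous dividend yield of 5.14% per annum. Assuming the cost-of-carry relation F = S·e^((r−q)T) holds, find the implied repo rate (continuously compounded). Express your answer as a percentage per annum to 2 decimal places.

8.22%

From F = S·e^((r−q)T): (r − q) = ln(F/S)/T
ln(1243.63/1237.26) = ln(1.005148) = 0.005135
(r − q) = 0.005135 / (60/360) = 0.030810
r = ln(F/S)/T + q = 0.030810 + 0.0514 = 0.082210
r = 8.22%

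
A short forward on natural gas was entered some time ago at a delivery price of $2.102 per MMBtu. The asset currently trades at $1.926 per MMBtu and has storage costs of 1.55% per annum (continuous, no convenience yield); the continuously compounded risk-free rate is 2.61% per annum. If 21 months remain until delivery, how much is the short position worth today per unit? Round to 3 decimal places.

Current fair forward for the remaining 21 months: F = S·e^((r + u)·T), (r + u) = 0.0261 + 0.0155 = 0.0416
F = 1.926 · e^(0.0416 × 21/12) = 1.926 × 1.075515 = 2.0714
Value of long forward = (F − K)·e^(−rT) = (2.0714 − 2.102) · e^(−0.0261·21/12)
= -0.0306 × 0.955352 = -0.029
Short position value = −(long value) = $0.029

$0.029 per MMBtu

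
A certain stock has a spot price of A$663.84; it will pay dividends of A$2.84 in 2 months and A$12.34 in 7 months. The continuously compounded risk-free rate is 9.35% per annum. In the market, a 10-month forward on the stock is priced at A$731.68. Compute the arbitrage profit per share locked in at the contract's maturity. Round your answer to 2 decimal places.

PV(dividends) I = 2.84·e^(−0.0935·2/12) + 12.34·e^(−0.0935·7/12) = 14.4811
Fair forward F* = (S − I)·e^(rT) = (663.84 − 14.4811)·e^0.077917 = 649.3589 × 1.081033 = 701.9784
Market A$731.68 > fair 701.9784: forward overpriced → cash-and-carry (borrow at r, buy the stock and collect the dividends, short the forward).
Profit at T = |F_mkt − F*| = |731.68 − 701.9784| = A$29.70 per share

A$29.70 per share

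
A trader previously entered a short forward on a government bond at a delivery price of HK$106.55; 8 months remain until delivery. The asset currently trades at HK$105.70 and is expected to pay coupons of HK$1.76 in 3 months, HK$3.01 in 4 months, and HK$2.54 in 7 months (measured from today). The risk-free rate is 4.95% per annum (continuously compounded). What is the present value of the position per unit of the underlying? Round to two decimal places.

HK$4.56

PV(remaining coupons) I = 1.76·e^(−0.0495·3/12) + 3.01·e^(−0.0495·4/12) + 2.54·e^(−0.0495·7/12) = 7.1668
Current forward F = (S − I)·e^(rT) = (105.70 − 7.1668)·e^(0.0495·8/12) = 98.5332 × 1.033551 = 101.8391
Value (long) = (F − K)·e^(−rT) = (101.8391 − 106.55) × 0.967539 = -4.5580
Short position value = −(long value) = HK$4.56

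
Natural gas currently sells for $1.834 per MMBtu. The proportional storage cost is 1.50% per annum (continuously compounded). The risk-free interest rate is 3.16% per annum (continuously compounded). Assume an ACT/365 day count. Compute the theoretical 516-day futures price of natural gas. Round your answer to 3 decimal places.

$1.959 per MMBtu

Net carry = r + u − y = 0.0316 + 0.0150 − 0.0000 = 0.0466
F = S·e^((r+u−y)T) = 1.834 · e^(0.0466 × 516/365) = 1.834 · e^0.065878
= 1.834 × 1.068096 = $1.959 per MMBtu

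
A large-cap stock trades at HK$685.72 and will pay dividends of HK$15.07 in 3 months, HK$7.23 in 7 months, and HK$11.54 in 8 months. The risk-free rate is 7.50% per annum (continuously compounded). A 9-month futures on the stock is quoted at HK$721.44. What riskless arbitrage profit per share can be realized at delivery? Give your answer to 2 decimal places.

PV(dividends) I = 15.07·e^(−0.0750·3/12) + 7.23·e^(−0.0750·7/12) + 11.54·e^(−0.0750·8/12) = 32.6878
Fair futures F* = (S − I)·e^(rT) = (685.72 − 32.6878)·e^0.056250 = 653.0322 × 1.057862 = 690.8179
Market HK$721.44 > fair 690.8179: forward overpriced → cash-and-carry (borrow at r, buy the stock and collect the dividends, short the forward).
Profit at T = |F_mkt − F*| = |721.44 − 690.8179| = HK$30.62 per share

HK$30.62 per share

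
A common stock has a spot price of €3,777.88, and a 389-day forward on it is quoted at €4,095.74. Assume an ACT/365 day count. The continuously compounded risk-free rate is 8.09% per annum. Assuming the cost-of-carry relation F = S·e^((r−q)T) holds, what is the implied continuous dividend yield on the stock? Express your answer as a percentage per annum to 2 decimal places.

From F = S·e^((r−q)T): (r − q) = ln(F/S)/T
ln(4095.74/3777.88) = ln(1.084137) = 0.080784
(r − q) = 0.080784 / (389/365) = 0.075800
q = r − ln(F/S)/T = 0.0809 − 0.075800 = 0.005100
q = 0.51%

0.51%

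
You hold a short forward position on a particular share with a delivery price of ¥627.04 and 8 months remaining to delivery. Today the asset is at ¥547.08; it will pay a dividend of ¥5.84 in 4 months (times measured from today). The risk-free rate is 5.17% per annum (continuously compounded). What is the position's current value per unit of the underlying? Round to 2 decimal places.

¥64.46

PV(remaining dividends) I = 5.84·e^(−0.0517·4/12) = 5.7402
Current forward F = (S − I)·e^(rT) = (547.08 − 5.7402)·e^(0.0517·8/12) = 541.3398 × 1.035068 = 560.3235
Value (long) = (F − K)·e^(−rT) = (560.3235 − 627.04) × 0.966121 = -64.4562
Short position value = −(long value) = ¥64.46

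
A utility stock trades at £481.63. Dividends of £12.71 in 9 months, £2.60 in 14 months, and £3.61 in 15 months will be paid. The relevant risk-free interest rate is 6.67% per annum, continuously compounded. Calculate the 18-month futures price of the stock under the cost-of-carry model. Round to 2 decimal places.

£512.62

PV(dividends) I = 12.71·e^(−0.0667·9/12) + 2.60·e^(−0.0667·14/12) + 3.61·e^(−0.0667·15/12)
I = 12.0898 + 2.4053 + 3.3212 = 17.8163
F = (S − I)·e^(rT) = (481.63 − 17.8163) · e^(0.0667·18/12)
= 463.8137 · e^0.100050 = 463.8137 × 1.105226 = £512.62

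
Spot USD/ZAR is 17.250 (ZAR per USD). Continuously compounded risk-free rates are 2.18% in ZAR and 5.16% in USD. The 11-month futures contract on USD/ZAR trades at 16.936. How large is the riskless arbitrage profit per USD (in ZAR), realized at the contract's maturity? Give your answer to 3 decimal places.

Fair futures: F* = S·e^(carry·T), with carry = (r_ZAR − r_USD) = 0.0218 − 0.0516 = -0.0298
F* = 17.250 · e^(-0.0298 × 11/12) = 17.250 · e^-0.027317 = 17.250 × 0.973053 = 16.7852
Market 16.936 > fair 16.7852: forward overpriced → cash-and-carry (buy spot, short the forward).
At maturity, profit = |F_mkt − F*| = |16.936 − 16.7852| = 0.151 per USD (in ZAR)

0.151 per USD (in ZAR)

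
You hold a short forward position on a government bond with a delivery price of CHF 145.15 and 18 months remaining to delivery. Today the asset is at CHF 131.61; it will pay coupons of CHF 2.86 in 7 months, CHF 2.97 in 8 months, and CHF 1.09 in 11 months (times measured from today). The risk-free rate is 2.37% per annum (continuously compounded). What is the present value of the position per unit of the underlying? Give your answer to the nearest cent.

CHF 15.28

PV(remaining coupons) I = 2.86·e^(−0.0237·7/12) + 2.97·e^(−0.0237·8/12) + 1.09·e^(−0.0237·11/12) = 6.8108
Current forward F = (S − I)·e^(rT) = (131.61 − 6.8108)·e^(0.0237·18/12) = 124.7992 × 1.036189 = 129.3156
Value (long) = (F − K)·e^(−rT) = (129.3156 − 145.15) × 0.965074 = -15.2814
Short position value = −(long value) = CHF 15.28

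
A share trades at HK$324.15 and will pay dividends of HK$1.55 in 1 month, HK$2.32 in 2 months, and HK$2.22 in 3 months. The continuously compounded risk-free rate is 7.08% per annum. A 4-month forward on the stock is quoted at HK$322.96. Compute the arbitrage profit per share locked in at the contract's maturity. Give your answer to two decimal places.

PV(dividends) I = 1.55·e^(−0.0708·1/12) + 2.32·e^(−0.0708·2/12) + 2.22·e^(−0.0708·3/12) = 6.0147
Fair forward F* = (S − I)·e^(rT) = (324.15 − 6.0147)·e^0.023600 = 318.1353 × 1.023881 = 325.7327
Market HK$322.96 < fair 325.7327: forward underpriced → reverse cash-and-carry (short the stock, invest proceeds at r, pay the dividends, go long the forward).
Profit at T = |F_mkt − F*| = |322.96 − 325.7327| = HK$2.77 per share

HK$2.77 per share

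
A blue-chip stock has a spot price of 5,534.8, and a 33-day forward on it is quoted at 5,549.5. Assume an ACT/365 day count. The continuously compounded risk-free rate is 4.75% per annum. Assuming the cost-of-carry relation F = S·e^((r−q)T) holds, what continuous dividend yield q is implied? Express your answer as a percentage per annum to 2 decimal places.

1.82%

From F = S·e^((r−q)T): (r − q) = ln(F/S)/T
ln(5549.5/5534.8) = ln(1.002656) = 0.002652
(r − q) = 0.002652 / (33/365) = 0.029333
q = r − ln(F/S)/T = 0.0475 − 0.029333 = 0.018167
q = 1.82%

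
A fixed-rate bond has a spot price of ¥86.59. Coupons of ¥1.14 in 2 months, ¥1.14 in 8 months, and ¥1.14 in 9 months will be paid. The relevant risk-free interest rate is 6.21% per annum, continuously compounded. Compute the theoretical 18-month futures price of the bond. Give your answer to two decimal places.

¥91.41

PV(coupons) I = 1.14·e^(−0.0621·2/12) + 1.14·e^(−0.0621·8/12) + 1.14·e^(−0.0621·9/12)
I = 1.1283 + 1.0938 + 1.0881 = 3.3102
F = (S − I)·e^(rT) = (86.59 − 3.3102) · e^(0.0621·18/12)
= 83.2798 · e^0.093150 = 83.2798 × 1.097626 = ¥91.41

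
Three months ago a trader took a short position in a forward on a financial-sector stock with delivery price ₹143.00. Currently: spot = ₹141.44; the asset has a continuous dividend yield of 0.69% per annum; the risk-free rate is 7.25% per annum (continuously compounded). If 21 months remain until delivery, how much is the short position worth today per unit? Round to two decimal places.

Current fair forward for the remaining 21 months: F = S·e^((r − q)·T), (r − q) = 0.0725 − 0.0069 = 0.0656
F = 141.44 · e^(0.0656 × 21/12) = 141.44 × 1.121649 = 158.6460
Value of long forward = (F − K)·e^(−rT) = (158.6460 − 143.00) · e^(−0.0725·21/12)
= 15.6460 × 0.880844 = 13.78
Short position value = −(long value) = -₹13.78

-₹13.78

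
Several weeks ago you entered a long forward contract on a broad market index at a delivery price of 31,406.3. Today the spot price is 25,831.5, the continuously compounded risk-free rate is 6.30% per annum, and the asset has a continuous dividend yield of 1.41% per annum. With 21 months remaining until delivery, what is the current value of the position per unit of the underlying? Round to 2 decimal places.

-2925.90

Current fair forward for the remaining 21 months: F = S·e^((r − q)·T), (r − q) = 0.0630 − 0.0141 = 0.0489
F = 25831.5 · e^(0.0489 × 21/12) = 25831.5 × 1.08934326 = 28139.3704
Value of long forward = (F − K)·e^(−rT) = (28139.3704 − 31406.3) · e^(−0.0630·21/12)
= -3266.9296 × 0.89561020 = -2925.90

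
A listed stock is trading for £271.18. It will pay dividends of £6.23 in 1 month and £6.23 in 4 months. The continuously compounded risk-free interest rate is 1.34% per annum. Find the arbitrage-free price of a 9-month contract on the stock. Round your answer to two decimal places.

£261.37

PV(dividends) I = 6.23·e^(−0.0134·1/12) + 6.23·e^(−0.0134·4/12)
I = 6.2230 + 6.2022 = 12.4252
F = (S − I)·e^(rT) = (271.18 − 12.4252) · e^(0.0134·9/12)
= 258.7548 · e^0.010050 = 258.7548 × 1.010101 = £261.37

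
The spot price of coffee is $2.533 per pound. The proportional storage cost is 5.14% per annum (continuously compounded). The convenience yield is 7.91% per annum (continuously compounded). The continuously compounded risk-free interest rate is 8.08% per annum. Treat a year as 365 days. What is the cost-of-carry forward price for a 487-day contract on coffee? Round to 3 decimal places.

$2.719 per pound

Net carry = r + u − y = 0.0808 + 0.0514 − 0.0791 = 0.0531
F = S·e^((r+u−y)T) = 2.533 · e^(0.0531 × 487/365) = 2.533 · e^0.070848
= 2.533 × 1.073418 = $2.719 per pound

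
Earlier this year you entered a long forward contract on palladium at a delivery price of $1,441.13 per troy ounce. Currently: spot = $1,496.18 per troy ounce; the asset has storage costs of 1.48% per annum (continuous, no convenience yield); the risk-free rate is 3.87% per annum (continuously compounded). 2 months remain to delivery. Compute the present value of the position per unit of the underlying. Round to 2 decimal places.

$68.01 per troy ounce

Current fair forward for the remaining 2 months: F = S·e^((r + u)·T), (r + u) = 0.0387 + 0.0148 = 0.0535
F = 1496.18 · e^(0.0535 × 2/12) = 1496.18 × 1.00895654 = 1509.5806
Value of long forward = (F − K)·e^(−rT) = (1509.5806 − 1441.13) · e^(−0.0387·2/12)
= 68.4506 × 0.99357076 = 68.01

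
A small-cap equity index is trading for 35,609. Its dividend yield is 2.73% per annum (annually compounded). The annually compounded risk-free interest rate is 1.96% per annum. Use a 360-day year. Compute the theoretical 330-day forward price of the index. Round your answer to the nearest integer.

F = S · (1+r)^T / (1+q)^T
= 35609 × 1.017952 / 1.024997 = 35609 × 0.993127
F = 35,364

35,364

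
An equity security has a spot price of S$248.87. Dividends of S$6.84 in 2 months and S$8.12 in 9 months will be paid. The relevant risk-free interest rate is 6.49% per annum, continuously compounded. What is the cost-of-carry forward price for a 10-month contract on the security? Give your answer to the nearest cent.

S$247.39

PV(dividends) I = 6.84·e^(−0.0649·2/12) + 8.12·e^(−0.0649·9/12)
I = 6.7664 + 7.7342 = 14.5006
F = (S − I)·e^(rT) = (248.87 − 14.5006) · e^(0.0649·10/12)
= 234.3694 · e^0.054083 = 234.3694 × 1.055572 = S$247.39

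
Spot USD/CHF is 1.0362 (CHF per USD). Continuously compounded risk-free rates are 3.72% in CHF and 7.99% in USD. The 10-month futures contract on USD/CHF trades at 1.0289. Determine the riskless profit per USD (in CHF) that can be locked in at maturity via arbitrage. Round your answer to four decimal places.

0.0289 per USD (in CHF)

Fair futures: F* = S·e^(carry·T), with carry = (r_CHF − r_USD) = 0.0372 − 0.0799 = -0.0427
F* = 1.0362 · e^(-0.0427 × 10/12) = 1.0362 · e^-0.035583 = 1.0362 × 0.965043 = 1.0000
Market 1.0289 > fair 1.0000: forward overpriced → cash-and-carry (buy spot, short the forward).
At maturity, profit = |F_mkt − F*| = |1.0289 − 1.0000| = 0.0289 per USD (in CHF)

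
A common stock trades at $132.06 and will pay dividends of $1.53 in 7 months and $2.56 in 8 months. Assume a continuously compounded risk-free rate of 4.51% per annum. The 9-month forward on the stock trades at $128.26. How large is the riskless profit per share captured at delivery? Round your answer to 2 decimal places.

PV(dividends) I = 1.53·e^(−0.0451·7/12) + 2.56·e^(−0.0451·8/12) = 3.9744
Fair forward F* = (S − I)·e^(rT) = (132.06 − 3.9744)·e^0.033825 = 128.0856 × 1.034404 = 132.4923
Market $128.26 < fair 132.4923: forward underpriced → reverse cash-and-carry (short the stock, invest proceeds at r, pay the dividends, go long the forward).
Profit at T = |F_mkt − F*| = |128.26 − 132.4923| = $4.23 per share

$4.23 per share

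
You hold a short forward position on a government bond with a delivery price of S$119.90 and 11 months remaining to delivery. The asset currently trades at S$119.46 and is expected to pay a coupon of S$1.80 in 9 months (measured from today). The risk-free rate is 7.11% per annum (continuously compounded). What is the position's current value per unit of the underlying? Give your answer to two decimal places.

-S$5.42

PV(remaining coupons) I = 1.80·e^(−0.0711·9/12) = 1.7065
Current forward F = (S − I)·e^(rT) = (119.46 − 1.7065)·e^(0.0711·11/12) = 117.7535 × 1.067346 = 125.6837
Value (long) = (F − K)·e^(−rT) = (125.6837 − 119.90) × 0.936903 = 5.4188
Short position value = −(long value) = -S$5.42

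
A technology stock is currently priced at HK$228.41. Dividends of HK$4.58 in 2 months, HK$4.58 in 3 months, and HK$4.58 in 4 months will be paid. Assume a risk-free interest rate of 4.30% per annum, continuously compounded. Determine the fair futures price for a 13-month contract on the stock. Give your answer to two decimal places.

PV(dividends) I = 4.58·e^(−0.0430·2/12) + 4.58·e^(−0.0430·3/12) + 4.58·e^(−0.0430·4/12)
I = 4.5473 + 4.5310 + 4.5148 = 13.5931
F = (S − I)·e^(rT) = (228.41 − 13.5931) · e^(0.0430·13/12)
= 214.8169 · e^0.046583 = 214.8169 × 1.047685 = HK$225.06

HK$225.06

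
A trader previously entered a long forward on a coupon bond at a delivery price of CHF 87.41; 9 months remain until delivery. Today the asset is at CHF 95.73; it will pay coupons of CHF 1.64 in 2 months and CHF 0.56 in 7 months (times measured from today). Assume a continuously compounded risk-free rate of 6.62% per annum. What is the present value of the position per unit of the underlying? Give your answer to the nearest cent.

CHF 10.39

PV(remaining coupons) I = 1.64·e^(−0.0662·2/12) + 0.56·e^(−0.0662·7/12) = 2.1608
Current forward F = (S − I)·e^(rT) = (95.73 − 2.1608)·e^(0.0662·9/12) = 93.5692 × 1.050903 = 98.3322
Value (long) = (F − K)·e^(−rT) = (98.3322 − 87.41) × 0.951562 = 10.3932
Value = CHF 10.39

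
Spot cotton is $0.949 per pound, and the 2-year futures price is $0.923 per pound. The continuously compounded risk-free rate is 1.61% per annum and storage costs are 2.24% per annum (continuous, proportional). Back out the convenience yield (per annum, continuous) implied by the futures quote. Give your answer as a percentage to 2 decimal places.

5.24%

F = S·e^((r+u−y)T) ⇒ (r+u−y) = ln(F/S)/T
ln(0.923/0.949) = -0.027780; /T ⇒ -0.013890
y = r + u − ln(F/S)/T = 0.0161 + 0.0224 + 0.013890 = 0.052390
y = 5.24%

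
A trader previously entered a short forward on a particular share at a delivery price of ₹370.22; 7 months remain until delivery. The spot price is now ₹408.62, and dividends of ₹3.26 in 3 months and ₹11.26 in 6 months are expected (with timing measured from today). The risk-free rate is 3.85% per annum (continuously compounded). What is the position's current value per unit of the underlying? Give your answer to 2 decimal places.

PV(remaining dividends) I = 3.26·e^(−0.0385·3/12) + 11.26·e^(−0.0385·6/12) = 14.2741
Current forward F = (S − I)·e^(rT) = (408.62 − 14.2741)·e^(0.0385·7/12) = 394.3459 × 1.022712 = 403.3023
Value (long) = (F − K)·e^(−rT) = (403.3023 − 370.22) × 0.977792 = 32.3476
Short position value = −(long value) = -₹32.35

-₹32.35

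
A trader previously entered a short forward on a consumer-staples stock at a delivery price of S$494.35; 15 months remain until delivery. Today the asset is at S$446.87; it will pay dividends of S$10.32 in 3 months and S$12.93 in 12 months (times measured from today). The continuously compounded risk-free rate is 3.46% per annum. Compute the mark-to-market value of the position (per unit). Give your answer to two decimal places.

PV(remaining dividends) I = 10.32·e^(−0.0346·3/12) + 12.93·e^(−0.0346·12/12) = 22.7214
Current forward F = (S − I)·e^(rT) = (446.87 − 22.7214)·e^(0.0346·15/12) = 424.1486 × 1.044199 = 442.8955
Value (long) = (F − K)·e^(−rT) = (442.8955 − 494.35) × 0.957672 = -49.2765
Short position value = −(long value) = S$49.28

S$49.28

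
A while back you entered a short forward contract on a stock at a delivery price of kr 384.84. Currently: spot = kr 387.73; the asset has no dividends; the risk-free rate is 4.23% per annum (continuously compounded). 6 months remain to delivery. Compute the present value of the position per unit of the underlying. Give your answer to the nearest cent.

Current fair forward for the remaining 6 months: F = S·e^(r·T), r = 0.0423
F = 387.73 · e^(0.0423 × 6/12) = 387.73 × 1.021375 = 396.0177
Value of long forward = (F − K)·e^(−rT) = (396.0177 − 384.84) · e^(−0.0423·6/12)
= 11.1777 × 0.979072 = 10.94
Short position value = −(long value) = -kr 10.94

-kr 10.94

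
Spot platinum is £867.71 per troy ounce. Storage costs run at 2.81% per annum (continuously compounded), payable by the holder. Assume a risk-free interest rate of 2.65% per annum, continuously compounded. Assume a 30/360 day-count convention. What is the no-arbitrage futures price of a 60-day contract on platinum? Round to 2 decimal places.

Net carry = r + u − y = 0.0265 + 0.0281 − 0.0000 = 0.0546
F = S·e^((r+u−y)T) = 867.71 · e^(0.0546 × 60/360) = 867.71 · e^0.009100
= 867.71 × 1.009142 = £875.64 per troy ounce

£875.64 per troy ounce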